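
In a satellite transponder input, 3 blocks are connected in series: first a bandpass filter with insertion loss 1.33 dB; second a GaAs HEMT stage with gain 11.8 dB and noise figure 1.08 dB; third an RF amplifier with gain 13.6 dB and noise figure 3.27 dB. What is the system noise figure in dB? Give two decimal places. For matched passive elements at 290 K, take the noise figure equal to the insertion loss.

2.65 dB

Convert to linear (a loss of L dB is a gain of −L dB): F_i = 10^(NF_i/10), G_i = 10^(G_i,dB/10)
  Stage 1: F_1 = 10^(1.33/10) = 1.358, G_1 = 10^(−1.33/10) = 0.7362
  Stage 2: F_2 = 10^(1.08/10) = 1.282, G_2 = 10^(11.8/10) = 15.14
  Stage 3: F_3 = 10^(3.27/10) = 2.123, G_3 = 10^(13.6/10) = 22.91
Friis cascade:
  F = 1.358 + (1.282 − 1)/0.7362 + (2.123 − 1)/11.14 = 1.843
NF = 10 log₁₀(1.843) = 2.65 dB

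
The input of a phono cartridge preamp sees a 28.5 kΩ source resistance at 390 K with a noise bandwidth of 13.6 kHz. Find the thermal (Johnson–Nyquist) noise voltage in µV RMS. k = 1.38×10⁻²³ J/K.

2.89 µV

V_n = √(4kTRB)
4kTRB = 4 × 1.38×10⁻²³ × 390 × 2.85×10⁴ × 1.36×10⁴ = 8.34×10⁻¹² V²
V_n = √(8.34×10⁻¹²) = 2.89×10⁻⁶ V = 2.89 µV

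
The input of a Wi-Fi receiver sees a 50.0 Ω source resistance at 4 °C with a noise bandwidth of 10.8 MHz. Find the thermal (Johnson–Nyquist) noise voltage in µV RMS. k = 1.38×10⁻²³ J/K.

T = 4 °C + 273.15 = 277.15 K
V_n = √(4kTRB)
4kTRB = 4 × 1.38×10⁻²³ × 277.15 × 5.00×10¹ × 1.08×10⁷ = 8.26×10⁻¹² V²
V_n = √(8.26×10⁻¹²) = 2.87×10⁻⁶ V = 2.87 µV

2.87 µV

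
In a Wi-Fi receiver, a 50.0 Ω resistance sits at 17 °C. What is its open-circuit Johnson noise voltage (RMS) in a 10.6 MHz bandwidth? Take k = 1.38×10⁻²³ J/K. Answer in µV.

2.91 µV

T = 17 °C + 273.15 = 290.15 K
V_n = √(4kTRB)
4kTRB = 4 × 1.38×10⁻²³ × 290.15 × 5.00×10¹ × 1.06×10⁷ = 8.49×10⁻¹² V²
V_n = √(8.49×10⁻¹²) = 2.91×10⁻⁶ V = 2.91 µV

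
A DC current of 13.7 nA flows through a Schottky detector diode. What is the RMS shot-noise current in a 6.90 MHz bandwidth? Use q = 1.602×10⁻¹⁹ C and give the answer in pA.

174 pA

I_n = √(2qI·B)
2qI·B = 2 × 1.602×10⁻¹⁹ × 1.37×10⁻⁸ × 6.90×10⁶ = 3.03×10⁻²⁰ A²
I_n = √(3.03×10⁻²⁰) = 1.74×10⁻¹⁰ A = 174 pA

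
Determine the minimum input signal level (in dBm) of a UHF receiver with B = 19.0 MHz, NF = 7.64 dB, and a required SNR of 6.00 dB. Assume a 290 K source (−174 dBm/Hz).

−87.6 dBm

Sensitivity = −174 + 10 log₁₀(B) + NF + SNR_min
= −174 + 72.79 + 7.64 + 6.00
= −87.57 dBm → −87.6 dBm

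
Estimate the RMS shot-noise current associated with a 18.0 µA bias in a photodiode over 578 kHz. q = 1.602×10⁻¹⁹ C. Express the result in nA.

1.83 nA

I_n = √(2qI·B)
2qI·B = 2 × 1.602×10⁻¹⁹ × 1.80×10⁻⁵ × 5.78×10⁵ = 3.33×10⁻¹⁸ A²
I_n = √(3.33×10⁻¹⁸) = 1.83×10⁻⁹ A = 1.83 nA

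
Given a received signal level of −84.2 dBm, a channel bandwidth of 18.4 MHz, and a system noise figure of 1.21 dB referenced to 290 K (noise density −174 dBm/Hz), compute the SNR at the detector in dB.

15.9 dB

Noise floor: N = −174 + 10 log₁₀(B) + NF
10 log₁₀(1.84×10⁷) = 72.65 dB
N = −174 + 72.65 + 1.21 = −100.14 dBm
SNR = P_sig − N = −84.2 − (−100.14) = 15.94 dB → 15.9 dB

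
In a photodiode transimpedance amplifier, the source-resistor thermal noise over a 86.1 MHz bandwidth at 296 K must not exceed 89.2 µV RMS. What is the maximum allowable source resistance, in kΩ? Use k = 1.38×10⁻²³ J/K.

Johnson–Nyquist: V_n = √(4kTRB) ⇒ R = V_n² / (4kTB)
4kTB = 4 × 1.38×10⁻²³ × 296 × 8.61×10⁷ = 1.41×10⁻¹²
R = (8.92×10⁻⁵)² / 1.41×10⁻¹² = 5.66×10³ Ω = 5.66 kΩ

5.66 kΩ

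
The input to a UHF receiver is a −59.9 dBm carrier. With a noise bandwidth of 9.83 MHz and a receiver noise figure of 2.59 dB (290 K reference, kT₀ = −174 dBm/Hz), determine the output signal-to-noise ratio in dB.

41.6 dB

Noise floor: N = −174 + 10 log₁₀(B) + NF
10 log₁₀(9.83×10⁶) = 69.93 dB
N = −174 + 69.93 + 2.59 = −101.48 dBm
SNR = P_sig − N = −59.9 − (−101.48) = 41.58 dB → 41.6 dB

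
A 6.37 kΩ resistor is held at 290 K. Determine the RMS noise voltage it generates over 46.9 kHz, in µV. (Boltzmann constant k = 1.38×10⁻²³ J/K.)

2.19 µV

V_n = √(4kTRB)
4kTRB = 4 × 1.38×10⁻²³ × 290 × 6.37×10³ × 4.69×10⁴ = 4.78×10⁻¹² V²
V_n = √(4.78×10⁻¹²) = 2.19×10⁻⁶ V = 2.19 µV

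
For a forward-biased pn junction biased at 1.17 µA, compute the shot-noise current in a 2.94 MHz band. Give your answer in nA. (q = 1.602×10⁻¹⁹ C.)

I_n = √(2qI·B)
2qI·B = 2 × 1.602×10⁻¹⁹ × 1.17×10⁻⁶ × 2.94×10⁶ = 1.10×10⁻¹⁸ A²
I_n = √(1.10×10⁻¹⁸) = 1.05×10⁻⁹ A = 1.05 nA

1.05 nA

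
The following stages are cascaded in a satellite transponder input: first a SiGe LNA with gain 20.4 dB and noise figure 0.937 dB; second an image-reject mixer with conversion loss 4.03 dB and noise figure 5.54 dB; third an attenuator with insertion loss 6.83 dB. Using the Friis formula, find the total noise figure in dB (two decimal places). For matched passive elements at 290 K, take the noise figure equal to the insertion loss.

Convert to linear (a loss of L dB is a gain of −L dB): F_i = 10^(NF_i/10), G_i = 10^(G_i,dB/10)
  Stage 1: F_1 = 10^(0.937/10) = 1.241, G_1 = 10^(20.4/10) = 109.6
  Stage 2: F_2 = 10^(5.54/10) = 3.581, G_2 = 10^(−4.03/10) = 0.3954
  Stage 3: F_3 = 10^(6.83/10) = 4.819, G_3 = 10^(−6.83/10) = 0.2075
Friis cascade:
  F = 1.241 + (3.581 − 1)/109.6 + (4.819 − 1)/43.35 = 1.352
NF = 10 log₁₀(1.352) = 1.31 dB

1.31 dB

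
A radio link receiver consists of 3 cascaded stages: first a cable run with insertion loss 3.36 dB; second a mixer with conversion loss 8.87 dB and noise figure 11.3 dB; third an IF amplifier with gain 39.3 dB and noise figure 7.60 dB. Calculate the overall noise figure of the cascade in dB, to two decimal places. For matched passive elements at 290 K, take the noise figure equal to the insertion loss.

Convert to linear (a loss of L dB is a gain of −L dB): F_i = 10^(NF_i/10), G_i = 10^(G_i,dB/10)
  Stage 1: F_1 = 10^(3.36/10) = 2.168, G_1 = 10^(−3.36/10) = 0.4613
  Stage 2: F_2 = 10^(11.3/10) = 13.49, G_2 = 10^(−8.87/10) = 0.1297
  Stage 3: F_3 = 10^(7.60/10) = 5.754, G_3 = 10^(39.3/10) = 8511
Friis cascade:
  F = 2.168 + (13.49 − 1)/0.4613 + (5.754 − 1)/0.05984 = 108.7
NF = 10 log₁₀(108.7) = 20.36 dB

20.36 dB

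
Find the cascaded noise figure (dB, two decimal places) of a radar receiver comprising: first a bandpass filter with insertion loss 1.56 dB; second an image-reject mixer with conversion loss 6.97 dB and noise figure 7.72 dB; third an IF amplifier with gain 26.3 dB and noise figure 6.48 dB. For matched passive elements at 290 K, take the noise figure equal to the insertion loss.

15.19 dB

Convert to linear (a loss of L dB is a gain of −L dB): F_i = 10^(NF_i/10), G_i = 10^(G_i,dB/10)
  Stage 1: F_1 = 10^(1.56/10) = 1.432, G_1 = 10^(−1.56/10) = 0.6982
  Stage 2: F_2 = 10^(7.72/10) = 5.916, G_2 = 10^(−6.97/10) = 0.2009
  Stage 3: F_3 = 10^(6.48/10) = 4.446, G_3 = 10^(26.3/10) = 426.6
Friis cascade:
  F = 1.432 + (5.916 − 1)/0.6982 + (4.446 − 1)/0.1403 = 33.04
NF = 10 log₁₀(33.04) = 15.19 dB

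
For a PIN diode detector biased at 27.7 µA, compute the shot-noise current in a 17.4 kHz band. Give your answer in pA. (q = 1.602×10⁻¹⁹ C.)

393 pA

I_n = √(2qI·B)
2qI·B = 2 × 1.602×10⁻¹⁹ × 2.77×10⁻⁵ × 1.74×10⁴ = 1.54×10⁻¹⁹ A²
I_n = √(1.54×10⁻¹⁹) = 3.93×10⁻¹⁰ A = 393 pA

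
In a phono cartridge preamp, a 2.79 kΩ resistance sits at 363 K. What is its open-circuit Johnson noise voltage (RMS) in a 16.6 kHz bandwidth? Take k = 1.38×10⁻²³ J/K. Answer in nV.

963 nV

V_n = √(4kTRB)
4kTRB = 4 × 1.38×10⁻²³ × 363 × 2.79×10³ × 1.66×10⁴ = 9.28×10⁻¹³ V²
V_n = √(9.28×10⁻¹³) = 9.63×10⁻⁷ V = 963 nV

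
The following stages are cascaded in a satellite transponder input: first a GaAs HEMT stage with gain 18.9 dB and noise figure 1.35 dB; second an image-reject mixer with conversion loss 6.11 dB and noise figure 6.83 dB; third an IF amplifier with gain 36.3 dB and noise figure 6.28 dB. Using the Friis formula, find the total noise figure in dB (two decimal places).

Convert to linear (a loss of L dB is a gain of −L dB): F_i = 10^(NF_i/10), G_i = 10^(G_i,dB/10)
  Stage 1: F_1 = 10^(1.35/10) = 1.365, G_1 = 10^(18.9/10) = 77.62
  Stage 2: F_2 = 10^(6.83/10) = 4.819, G_2 = 10^(−6.11/10) = 0.2449
  Stage 3: F_3 = 10^(6.28/10) = 4.246, G_3 = 10^(36.3/10) = 4266
Friis cascade:
  F = 1.365 + (4.819 − 1)/77.62 + (4.246 − 1)/19.01 = 1.585
NF = 10 log₁₀(1.585) = 2.00 dB

2.00 dB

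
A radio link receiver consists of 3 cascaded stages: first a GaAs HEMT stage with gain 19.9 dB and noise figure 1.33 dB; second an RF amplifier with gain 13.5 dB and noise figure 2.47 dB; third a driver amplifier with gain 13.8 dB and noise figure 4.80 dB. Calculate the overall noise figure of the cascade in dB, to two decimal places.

Convert to linear (a loss of L dB is a gain of −L dB): F_i = 10^(NF_i/10), G_i = 10^(G_i,dB/10)
  Stage 1: F_1 = 10^(1.33/10) = 1.358, G_1 = 10^(19.9/10) = 97.72
  Stage 2: F_2 = 10^(2.47/10) = 1.766, G_2 = 10^(13.5/10) = 22.39
  Stage 3: F_3 = 10^(4.80/10) = 3.020, G_3 = 10^(13.8/10) = 23.99
Friis cascade:
  F = 1.358 + (1.766 − 1)/97.72 + (3.020 − 1)/2188 = 1.367
NF = 10 log₁₀(1.367) = 1.36 dB

1.36 dB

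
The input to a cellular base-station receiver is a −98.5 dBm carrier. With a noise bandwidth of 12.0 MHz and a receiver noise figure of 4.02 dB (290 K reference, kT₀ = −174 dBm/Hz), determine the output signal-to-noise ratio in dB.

Noise floor: N = −174 + 10 log₁₀(B) + NF
10 log₁₀(1.20×10⁷) = 70.79 dB
N = −174 + 70.79 + 4.02 = −99.19 dBm
SNR = P_sig − N = −98.5 − (−99.19) = 0.69 dB → 0.7 dB

0.7 dB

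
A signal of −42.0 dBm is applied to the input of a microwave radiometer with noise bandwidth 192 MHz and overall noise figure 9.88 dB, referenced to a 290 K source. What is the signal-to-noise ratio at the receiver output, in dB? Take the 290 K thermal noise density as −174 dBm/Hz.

Noise floor: N = −174 + 10 log₁₀(B) + NF
10 log₁₀(1.92×10⁸) = 82.83 dB
N = −174 + 82.83 + 9.88 = −81.29 dBm
SNR = P_sig − N = −42.0 − (−81.29) = 39.29 dB → 39.3 dB

39.3 dB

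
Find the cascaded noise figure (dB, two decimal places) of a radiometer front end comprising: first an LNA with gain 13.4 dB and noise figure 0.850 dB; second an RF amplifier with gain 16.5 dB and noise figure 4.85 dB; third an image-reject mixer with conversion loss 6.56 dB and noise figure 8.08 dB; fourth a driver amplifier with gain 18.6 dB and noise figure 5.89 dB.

1.24 dB

Convert to linear (a loss of L dB is a gain of −L dB): F_i = 10^(NF_i/10), G_i = 10^(G_i,dB/10)
  Stage 1: F_1 = 10^(0.850/10) = 1.216, G_1 = 10^(13.4/10) = 21.88
  Stage 2: F_2 = 10^(4.85/10) = 3.055, G_2 = 10^(16.5/10) = 44.67
  Stage 3: F_3 = 10^(8.08/10) = 6.427, G_3 = 10^(−6.56/10) = 0.2208
  Stage 4: F_4 = 10^(5.89/10) = 3.882, G_4 = 10^(18.6/10) = 72.44
Friis cascade:
  F = 1.216 + (3.055 − 1)/21.88 + (6.427 − 1)/977.2 + (3.882 − 1)/215.8 = 1.329
NF = 10 log₁₀(1.329) = 1.24 dB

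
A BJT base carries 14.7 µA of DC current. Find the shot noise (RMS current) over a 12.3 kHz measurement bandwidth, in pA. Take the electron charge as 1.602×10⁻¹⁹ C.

I_n = √(2qI·B)
2qI·B = 2 × 1.602×10⁻¹⁹ × 1.47×10⁻⁵ × 1.23×10⁴ = 5.79×10⁻²⁰ A²
I_n = √(5.79×10⁻²⁰) = 2.41×10⁻¹⁰ A = 241 pA

241 pA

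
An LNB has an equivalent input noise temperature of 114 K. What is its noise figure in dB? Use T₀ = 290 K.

1.44 dB

F = 1 + T_e/T₀ = 1 + 114/290 = 1.3931
NF = 10 log₁₀(1.3931) = 1.44 dB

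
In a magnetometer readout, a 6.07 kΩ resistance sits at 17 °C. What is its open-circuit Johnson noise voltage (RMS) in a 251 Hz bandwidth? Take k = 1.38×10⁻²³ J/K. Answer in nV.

156 nV

T = 17 °C + 273.15 = 290.15 K
V_n = √(4kTRB)
4kTRB = 4 × 1.38×10⁻²³ × 290.15 × 6.07×10³ × 2.51×10² = 2.44×10⁻¹⁴ V²
V_n = √(2.44×10⁻¹⁴) = 1.56×10⁻⁷ V = 156 nV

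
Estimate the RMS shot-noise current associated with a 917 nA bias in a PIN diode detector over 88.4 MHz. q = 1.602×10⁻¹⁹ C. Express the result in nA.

5.10 nA

I_n = √(2qI·B)
2qI·B = 2 × 1.602×10⁻¹⁹ × 9.17×10⁻⁷ × 8.84×10⁷ = 2.60×10⁻¹⁷ A²
I_n = √(2.60×10⁻¹⁷) = 5.10×10⁻⁹ A = 5.10 nA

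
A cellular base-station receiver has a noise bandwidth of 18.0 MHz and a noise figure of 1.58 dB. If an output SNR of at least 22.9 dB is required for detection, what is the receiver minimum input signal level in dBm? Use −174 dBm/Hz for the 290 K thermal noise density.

−77.0 dBm

Sensitivity = −174 + 10 log₁₀(B) + NF + SNR_min
= −174 + 72.55 + 1.58 + 22.9
= −76.97 dBm → −77.0 dBm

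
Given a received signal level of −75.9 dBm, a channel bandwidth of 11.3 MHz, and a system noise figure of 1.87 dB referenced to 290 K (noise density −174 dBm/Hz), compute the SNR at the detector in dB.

25.7 dB

Noise floor: N = −174 + 10 log₁₀(B) + NF
10 log₁₀(1.13×10⁷) = 70.53 dB
N = −174 + 70.53 + 1.87 = −101.60 dBm
SNR = P_sig − N = −75.9 − (−101.60) = 25.70 dB → 25.7 dB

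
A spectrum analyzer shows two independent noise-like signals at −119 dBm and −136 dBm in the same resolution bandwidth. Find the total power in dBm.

−118.9 dBm

Convert to linear, add, convert back:
P₁ = 1.26×10⁻¹⁵ W, P₂ = 2.51×10⁻¹⁷ W
P_tot = 1.28×10⁻¹⁵ W → 10 log₁₀(P_tot / 10⁻³) = −118.9 dBm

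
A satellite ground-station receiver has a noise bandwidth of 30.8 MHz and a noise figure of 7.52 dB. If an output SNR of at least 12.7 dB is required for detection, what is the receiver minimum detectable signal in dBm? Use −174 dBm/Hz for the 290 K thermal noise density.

Sensitivity = −174 + 10 log₁₀(B) + NF + SNR_min
= −174 + 74.89 + 7.52 + 12.7
= −78.89 dBm → −78.9 dBm

−78.9 dBm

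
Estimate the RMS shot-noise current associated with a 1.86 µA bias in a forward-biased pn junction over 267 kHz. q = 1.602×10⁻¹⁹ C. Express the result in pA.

399 pA

I_n = √(2qI·B)
2qI·B = 2 × 1.602×10⁻¹⁹ × 1.86×10⁻⁶ × 2.67×10⁵ = 1.59×10⁻¹⁹ A²
I_n = √(1.59×10⁻¹⁹) = 3.99×10⁻¹⁰ A = 399 pA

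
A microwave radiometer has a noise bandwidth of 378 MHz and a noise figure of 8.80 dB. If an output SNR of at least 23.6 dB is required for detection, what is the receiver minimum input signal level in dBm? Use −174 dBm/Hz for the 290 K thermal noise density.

−55.8 dBm

Sensitivity = −174 + 10 log₁₀(B) + NF + SNR_min
= −174 + 85.77 + 8.80 + 23.6
= −55.83 dBm → −55.8 dBm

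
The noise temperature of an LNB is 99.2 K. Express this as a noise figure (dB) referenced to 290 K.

F = 1 + T_e/T₀ = 1 + 99.2/290 = 1.34207
NF = 10 log₁₀(1.34207) = 1.28 dB

1.28 dB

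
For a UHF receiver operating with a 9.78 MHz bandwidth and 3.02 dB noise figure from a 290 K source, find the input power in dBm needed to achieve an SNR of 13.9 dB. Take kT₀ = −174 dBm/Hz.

−87.2 dBm

Sensitivity = −174 + 10 log₁₀(B) + NF + SNR_min
= −174 + 69.9 + 3.02 + 13.9
= −87.18 dBm → −87.2 dBm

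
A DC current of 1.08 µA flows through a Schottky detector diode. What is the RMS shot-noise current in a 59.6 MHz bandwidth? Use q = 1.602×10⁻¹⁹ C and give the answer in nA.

I_n = √(2qI·B)
2qI·B = 2 × 1.602×10⁻¹⁹ × 1.08×10⁻⁶ × 5.96×10⁷ = 2.06×10⁻¹⁷ A²
I_n = √(2.06×10⁻¹⁷) = 4.54×10⁻⁹ A = 4.54 nA

4.54 nA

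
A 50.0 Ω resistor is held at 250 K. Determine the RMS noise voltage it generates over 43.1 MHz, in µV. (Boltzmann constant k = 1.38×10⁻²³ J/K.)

5.45 µV

V_n = √(4kTRB)
4kTRB = 4 × 1.38×10⁻²³ × 250 × 5.00×10¹ × 4.31×10⁷ = 2.97×10⁻¹¹ V²
V_n = √(2.97×10⁻¹¹) = 5.45×10⁻⁶ V = 5.45 µV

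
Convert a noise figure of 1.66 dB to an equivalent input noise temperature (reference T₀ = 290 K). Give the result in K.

F = 10^(1.66/10) = 1.46555
T_e = (F − 1)·T₀ = (1.46555 − 1) × 290 = 135 K

135 K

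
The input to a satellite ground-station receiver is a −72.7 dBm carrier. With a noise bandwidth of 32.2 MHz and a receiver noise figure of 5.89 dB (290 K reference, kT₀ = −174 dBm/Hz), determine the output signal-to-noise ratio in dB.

20.3 dB

Noise floor: N = −174 + 10 log₁₀(B) + NF
10 log₁₀(3.22×10⁷) = 75.08 dB
N = −174 + 75.08 + 5.89 = −93.03 dBm
SNR = P_sig − N = −72.7 − (−93.03) = 20.33 dB → 20.3 dB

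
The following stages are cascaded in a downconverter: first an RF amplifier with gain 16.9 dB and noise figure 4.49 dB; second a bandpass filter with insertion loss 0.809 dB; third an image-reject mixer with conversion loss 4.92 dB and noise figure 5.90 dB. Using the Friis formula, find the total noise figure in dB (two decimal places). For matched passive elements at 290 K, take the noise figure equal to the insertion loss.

Convert to linear (a loss of L dB is a gain of −L dB): F_i = 10^(NF_i/10), G_i = 10^(G_i,dB/10)
  Stage 1: F_1 = 10^(4.49/10) = 2.812, G_1 = 10^(16.9/10) = 48.98
  Stage 2: F_2 = 10^(0.809/10) = 1.205, G_2 = 10^(−0.809/10) = 0.8300
  Stage 3: F_3 = 10^(5.90/10) = 3.890, G_3 = 10^(−4.92/10) = 0.3221
Friis cascade:
  F = 2.812 + (1.205 − 1)/48.98 + (3.890 − 1)/40.65 = 2.887
NF = 10 log₁₀(2.887) = 4.60 dB

4.60 dB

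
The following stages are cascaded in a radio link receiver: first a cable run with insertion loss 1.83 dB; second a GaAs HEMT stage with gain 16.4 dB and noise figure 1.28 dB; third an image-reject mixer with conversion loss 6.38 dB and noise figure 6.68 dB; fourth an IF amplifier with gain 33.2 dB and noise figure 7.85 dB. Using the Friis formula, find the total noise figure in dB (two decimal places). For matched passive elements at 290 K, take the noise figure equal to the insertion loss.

4.69 dB

Convert to linear (a loss of L dB is a gain of −L dB): F_i = 10^(NF_i/10), G_i = 10^(G_i,dB/10)
  Stage 1: F_1 = 10^(1.83/10) = 1.524, G_1 = 10^(−1.83/10) = 0.6561
  Stage 2: F_2 = 10^(1.28/10) = 1.343, G_2 = 10^(16.4/10) = 43.65
  Stage 3: F_3 = 10^(6.68/10) = 4.656, G_3 = 10^(−6.38/10) = 0.2301
  Stage 4: F_4 = 10^(7.85/10) = 6.095, G_4 = 10^(33.2/10) = 2089
Friis cascade:
  F = 1.524 + (1.343 − 1)/0.6561 + (4.656 − 1)/28.64 + (6.095 − 1)/6.592 = 2.947
NF = 10 log₁₀(2.947) = 4.69 dB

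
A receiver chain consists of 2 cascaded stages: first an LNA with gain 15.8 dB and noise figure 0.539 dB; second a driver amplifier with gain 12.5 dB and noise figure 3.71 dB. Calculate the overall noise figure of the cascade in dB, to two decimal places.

Convert to linear (a loss of L dB is a gain of −L dB): F_i = 10^(NF_i/10), G_i = 10^(G_i,dB/10)
  Stage 1: F_1 = 10^(0.539/10) = 1.132, G_1 = 10^(15.8/10) = 38.02
  Stage 2: F_2 = 10^(3.71/10) = 2.350, G_2 = 10^(12.5/10) = 17.78
Friis cascade:
  F = 1.132 + (2.350 − 1)/38.02 = 1.168
NF = 10 log₁₀(1.168) = 0.67 dB

0.67 dB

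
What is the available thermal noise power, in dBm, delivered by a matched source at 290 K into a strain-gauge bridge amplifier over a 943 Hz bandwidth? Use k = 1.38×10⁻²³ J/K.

P_n = kTB = 1.38×10⁻²³ × 290 × 9.43×10² = 3.77×10⁻¹⁸ W
In dBm: 10 log₁₀(3.77×10⁻¹⁸ / 10⁻³) = −144.2 dBm

−144.2 dBm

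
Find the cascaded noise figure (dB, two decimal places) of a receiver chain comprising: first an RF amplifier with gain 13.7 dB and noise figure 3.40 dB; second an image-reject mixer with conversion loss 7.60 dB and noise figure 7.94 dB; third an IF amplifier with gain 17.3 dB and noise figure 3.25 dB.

4.29 dB

Convert to linear (a loss of L dB is a gain of −L dB): F_i = 10^(NF_i/10), G_i = 10^(G_i,dB/10)
  Stage 1: F_1 = 10^(3.40/10) = 2.188, G_1 = 10^(13.7/10) = 23.44
  Stage 2: F_2 = 10^(7.94/10) = 6.223, G_2 = 10^(−7.60/10) = 0.1738
  Stage 3: F_3 = 10^(3.25/10) = 2.113, G_3 = 10^(17.3/10) = 53.70
Friis cascade:
  F = 2.188 + (6.223 − 1)/23.44 + (2.113 − 1)/4.074 = 2.684
NF = 10 log₁₀(2.684) = 4.29 dB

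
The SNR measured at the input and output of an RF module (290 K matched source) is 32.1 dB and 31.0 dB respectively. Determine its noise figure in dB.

NF (dB) = SNR_in(dB) − SNR_out(dB) when the source is at T₀
NF = 32.1 − 31.0 = 1.1 dB

1.1 dB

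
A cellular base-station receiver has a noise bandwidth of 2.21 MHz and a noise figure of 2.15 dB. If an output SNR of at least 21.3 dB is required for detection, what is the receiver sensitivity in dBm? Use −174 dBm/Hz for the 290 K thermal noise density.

Sensitivity = −174 + 10 log₁₀(B) + NF + SNR_min
= −174 + 63.44 + 2.15 + 21.3
= −87.11 dBm → −87.1 dBm

−87.1 dBm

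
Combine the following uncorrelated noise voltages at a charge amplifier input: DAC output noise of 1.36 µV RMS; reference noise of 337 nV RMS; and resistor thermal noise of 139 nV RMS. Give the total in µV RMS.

1.41 µV

Uncorrelated sources add in power (mean-square): V_tot = √(ΣV_i²)
V_tot = √[(1.36×10⁻⁶)² + (3.37×10⁻⁷)² + (1.39×10⁻⁷)²] = 1.41×10⁻⁶ V = 1.41 µV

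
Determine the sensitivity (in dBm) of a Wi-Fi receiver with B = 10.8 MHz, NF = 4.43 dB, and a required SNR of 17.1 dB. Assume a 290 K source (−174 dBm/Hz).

Sensitivity = −174 + 10 log₁₀(B) + NF + SNR_min
= −174 + 70.33 + 4.43 + 17.1
= −82.14 dBm → −82.1 dBm

−82.1 dBm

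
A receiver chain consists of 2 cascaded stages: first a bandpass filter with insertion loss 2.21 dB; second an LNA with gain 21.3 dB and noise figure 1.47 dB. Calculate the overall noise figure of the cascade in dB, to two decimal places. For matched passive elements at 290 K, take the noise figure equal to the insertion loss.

3.68 dB

Convert to linear (a loss of L dB is a gain of −L dB): F_i = 10^(NF_i/10), G_i = 10^(G_i,dB/10)
  Stage 1: F_1 = 10^(2.21/10) = 1.663, G_1 = 10^(−2.21/10) = 0.6012
  Stage 2: F_2 = 10^(1.47/10) = 1.403, G_2 = 10^(21.3/10) = 134.9
Friis cascade:
  F = 1.663 + (1.403 − 1)/0.6012 = 2.333
NF = 10 log₁₀(2.333) = 3.68 dB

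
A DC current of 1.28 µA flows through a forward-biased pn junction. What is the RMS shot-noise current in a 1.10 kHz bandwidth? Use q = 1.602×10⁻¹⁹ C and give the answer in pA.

I_n = √(2qI·B)
2qI·B = 2 × 1.602×10⁻¹⁹ × 1.28×10⁻⁶ × 1.10×10³ = 4.51×10⁻²² A²
I_n = √(4.51×10⁻²²) = 2.12×10⁻¹¹ A = 21.2 pA

21.2 pA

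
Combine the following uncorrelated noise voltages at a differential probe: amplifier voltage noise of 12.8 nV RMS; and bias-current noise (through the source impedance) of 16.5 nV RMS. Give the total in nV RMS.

Uncorrelated sources add in power (mean-square): V_tot = √(ΣV_i²)
V_tot = √[(1.28×10⁻⁸)² + (1.65×10⁻⁸)²] = 2.09×10⁻⁸ V = 20.9 nV

20.9 nV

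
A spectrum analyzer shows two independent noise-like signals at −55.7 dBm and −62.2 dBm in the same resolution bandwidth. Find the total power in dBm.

Convert to linear, add, convert back:
P₁ = 2.69×10⁻⁹ W, P₂ = 6.03×10⁻¹⁰ W
P_tot = 3.29×10⁻⁹ W → 10 log₁₀(P_tot / 10⁻³) = −54.8 dBm

−54.8 dBm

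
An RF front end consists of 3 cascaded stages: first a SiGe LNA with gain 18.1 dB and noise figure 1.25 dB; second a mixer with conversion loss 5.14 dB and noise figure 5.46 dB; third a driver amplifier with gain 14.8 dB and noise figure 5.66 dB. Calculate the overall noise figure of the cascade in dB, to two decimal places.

1.78 dB

Convert to linear (a loss of L dB is a gain of −L dB): F_i = 10^(NF_i/10), G_i = 10^(G_i,dB/10)
  Stage 1: F_1 = 10^(1.25/10) = 1.334, G_1 = 10^(18.1/10) = 64.57
  Stage 2: F_2 = 10^(5.46/10) = 3.516, G_2 = 10^(−5.14/10) = 0.3062
  Stage 3: F_3 = 10^(5.66/10) = 3.681, G_3 = 10^(14.8/10) = 30.20
Friis cascade:
  F = 1.334 + (3.516 − 1)/64.57 + (3.681 − 1)/19.77 = 1.508
NF = 10 log₁₀(1.508) = 1.78 dB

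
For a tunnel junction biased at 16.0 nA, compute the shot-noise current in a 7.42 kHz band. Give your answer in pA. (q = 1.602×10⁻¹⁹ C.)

I_n = √(2qI·B)
2qI·B = 2 × 1.602×10⁻¹⁹ × 1.60×10⁻⁸ × 7.42×10³ = 3.80×10⁻²³ A²
I_n = √(3.80×10⁻²³) = 6.17×10⁻¹² A = 6.17 pA

6.17 pA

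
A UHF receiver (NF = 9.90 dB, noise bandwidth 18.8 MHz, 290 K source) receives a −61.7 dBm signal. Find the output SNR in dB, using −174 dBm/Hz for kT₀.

29.7 dB

Noise floor: N = −174 + 10 log₁₀(B) + NF
10 log₁₀(1.88×10⁷) = 72.74 dB
N = −174 + 72.74 + 9.90 = −91.36 dBm
SNR = P_sig − N = −61.7 − (−91.36) = 29.66 dB → 29.7 dB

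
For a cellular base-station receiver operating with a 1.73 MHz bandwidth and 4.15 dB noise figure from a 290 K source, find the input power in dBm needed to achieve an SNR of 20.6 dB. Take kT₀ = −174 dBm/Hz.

−86.9 dBm

Sensitivity = −174 + 10 log₁₀(B) + NF + SNR_min
= −174 + 62.38 + 4.15 + 20.6
= −86.87 dBm → −86.9 dBm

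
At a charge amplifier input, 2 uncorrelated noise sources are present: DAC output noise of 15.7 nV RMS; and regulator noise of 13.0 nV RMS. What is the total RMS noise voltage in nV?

20.4 nV

Uncorrelated sources add in power (mean-square): V_tot = √(ΣV_i²)
V_tot = √[(1.57×10⁻⁸)² + (1.30×10⁻⁸)²] = 2.04×10⁻⁸ V = 20.4 nV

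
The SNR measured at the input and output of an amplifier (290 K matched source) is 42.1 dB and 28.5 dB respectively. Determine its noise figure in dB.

NF (dB) = SNR_in(dB) − SNR_out(dB) when the source is at T₀
NF = 42.1 − 28.5 = 13.6 dB

13.6 dB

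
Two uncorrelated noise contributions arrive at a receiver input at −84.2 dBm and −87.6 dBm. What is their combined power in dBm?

−82.6 dBm

Convert to linear, add, convert back:
P₁ = 3.80×10⁻¹² W, P₂ = 1.74×10⁻¹² W
P_tot = 5.54×10⁻¹² W → 10 log₁₀(P_tot / 10⁻³) = −82.6 dBm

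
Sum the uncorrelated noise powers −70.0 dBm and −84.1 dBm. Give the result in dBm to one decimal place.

Convert to linear, add, convert back:
P₁ = 1.00×10⁻¹⁰ W, P₂ = 3.89×10⁻¹² W
P_tot = 1.04×10⁻¹⁰ W → 10 log₁₀(P_tot / 10⁻³) = −69.8 dBm

−69.8 dBm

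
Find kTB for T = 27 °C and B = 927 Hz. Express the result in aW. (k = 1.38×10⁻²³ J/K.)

3.84 aW

T = 27 °C + 273.15 = 300.15 K
P_n = kTB = 1.38×10⁻²³ × 300.15 × 9.27×10² = 3.84×10⁻¹⁸ W = 3.84 aW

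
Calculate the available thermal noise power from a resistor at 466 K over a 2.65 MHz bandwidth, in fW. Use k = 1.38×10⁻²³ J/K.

17.0 fW

P_n = kTB = 1.38×10⁻²³ × 466 × 2.65×10⁶ = 1.70×10⁻¹⁴ W = 17.0 fW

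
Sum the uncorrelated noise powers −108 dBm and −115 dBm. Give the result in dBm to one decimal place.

−107.2 dBm

Convert to linear, add, convert back:
P₁ = 1.58×10⁻¹⁴ W, P₂ = 3.16×10⁻¹⁵ W
P_tot = 1.90×10⁻¹⁴ W → 10 log₁₀(P_tot / 10⁻³) = −107.2 dBm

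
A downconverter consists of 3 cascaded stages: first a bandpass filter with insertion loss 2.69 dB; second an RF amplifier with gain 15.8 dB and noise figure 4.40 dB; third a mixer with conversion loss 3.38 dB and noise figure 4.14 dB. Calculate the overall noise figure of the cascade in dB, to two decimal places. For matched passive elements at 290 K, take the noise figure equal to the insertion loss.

Convert to linear (a loss of L dB is a gain of −L dB): F_i = 10^(NF_i/10), G_i = 10^(G_i,dB/10)
  Stage 1: F_1 = 10^(2.69/10) = 1.858, G_1 = 10^(−2.69/10) = 0.5383
  Stage 2: F_2 = 10^(4.40/10) = 2.754, G_2 = 10^(15.8/10) = 38.02
  Stage 3: F_3 = 10^(4.14/10) = 2.594, G_3 = 10^(−3.38/10) = 0.4592
Friis cascade:
  F = 1.858 + (2.754 − 1)/0.5383 + (2.594 − 1)/20.46 = 5.195
NF = 10 log₁₀(5.195) = 7.16 dB

7.16 dB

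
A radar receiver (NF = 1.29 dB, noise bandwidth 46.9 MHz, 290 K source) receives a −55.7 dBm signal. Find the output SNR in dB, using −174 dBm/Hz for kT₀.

40.3 dB

Noise floor: N = −174 + 10 log₁₀(B) + NF
10 log₁₀(4.69×10⁷) = 76.71 dB
N = −174 + 76.71 + 1.29 = −96.00 dBm
SNR = P_sig − N = −55.7 − (−96.00) = 40.30 dB → 40.3 dB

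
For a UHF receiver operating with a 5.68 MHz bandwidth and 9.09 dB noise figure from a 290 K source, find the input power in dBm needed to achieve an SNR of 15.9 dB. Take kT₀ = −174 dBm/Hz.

−81.5 dBm

Sensitivity = −174 + 10 log₁₀(B) + NF + SNR_min
= −174 + 67.54 + 9.09 + 15.9
= −81.47 dBm → −81.5 dBm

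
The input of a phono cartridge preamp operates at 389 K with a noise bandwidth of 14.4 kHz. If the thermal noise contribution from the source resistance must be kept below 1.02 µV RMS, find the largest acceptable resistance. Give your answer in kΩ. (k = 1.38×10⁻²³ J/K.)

3.36 kΩ

Johnson–Nyquist: V_n = √(4kTRB) ⇒ R = V_n² / (4kTB)
4kTB = 4 × 1.38×10⁻²³ × 389 × 1.44×10⁴ = 3.09×10⁻¹⁶
R = (1.02×10⁻⁶)² / 3.09×10⁻¹⁶ = 3.36×10³ Ω = 3.36 kΩ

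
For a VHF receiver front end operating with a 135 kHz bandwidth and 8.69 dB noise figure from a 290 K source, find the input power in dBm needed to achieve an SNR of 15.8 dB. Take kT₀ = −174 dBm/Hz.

Sensitivity = −174 + 10 log₁₀(B) + NF + SNR_min
= −174 + 51.3 + 8.69 + 15.8
= −98.21 dBm → −98.2 dBm

−98.2 dBm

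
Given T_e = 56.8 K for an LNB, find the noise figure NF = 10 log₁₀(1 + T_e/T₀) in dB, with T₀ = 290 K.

0.777 dB

F = 1 + T_e/T₀ = 1 + 56.8/290 = 1.19586
NF = 10 log₁₀(1.19586) = 0.777 dB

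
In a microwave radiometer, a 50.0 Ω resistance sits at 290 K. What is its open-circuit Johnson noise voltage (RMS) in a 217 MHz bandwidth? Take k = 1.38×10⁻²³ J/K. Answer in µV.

V_n = √(4kTRB)
4kTRB = 4 × 1.38×10⁻²³ × 290 × 5.00×10¹ × 2.17×10⁸ = 1.74×10⁻¹⁰ V²
V_n = √(1.74×10⁻¹⁰) = 1.32×10⁻⁵ V = 13.2 µV

13.2 µV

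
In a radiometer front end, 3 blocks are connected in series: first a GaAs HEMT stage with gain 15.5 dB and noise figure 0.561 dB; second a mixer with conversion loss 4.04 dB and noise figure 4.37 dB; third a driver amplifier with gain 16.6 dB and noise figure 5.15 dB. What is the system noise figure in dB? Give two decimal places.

Convert to linear (a loss of L dB is a gain of −L dB): F_i = 10^(NF_i/10), G_i = 10^(G_i,dB/10)
  Stage 1: F_1 = 10^(0.561/10) = 1.138, G_1 = 10^(15.5/10) = 35.48
  Stage 2: F_2 = 10^(4.37/10) = 2.735, G_2 = 10^(−4.04/10) = 0.3945
  Stage 3: F_3 = 10^(5.15/10) = 3.273, G_3 = 10^(16.6/10) = 45.71
Friis cascade:
  F = 1.138 + (2.735 − 1)/35.48 + (3.273 − 1)/14.00 = 1.349
NF = 10 log₁₀(1.349) = 1.30 dB

1.30 dB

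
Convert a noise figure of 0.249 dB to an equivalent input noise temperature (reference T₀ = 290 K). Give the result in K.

17.1 K

F = 10^(0.249/10) = 1.05901
T_e = (F − 1)·T₀ = (1.05901 − 1) × 290 = 17.1 K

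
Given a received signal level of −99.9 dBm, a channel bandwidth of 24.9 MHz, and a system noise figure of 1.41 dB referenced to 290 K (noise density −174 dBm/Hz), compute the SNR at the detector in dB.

Noise floor: N = −174 + 10 log₁₀(B) + NF
10 log₁₀(2.49×10⁷) = 73.96 dB
N = −174 + 73.96 + 1.41 = −98.63 dBm
SNR = P_sig − N = −99.9 − (−98.63) = −1.27 dB → −1.3 dB

−1.3 dB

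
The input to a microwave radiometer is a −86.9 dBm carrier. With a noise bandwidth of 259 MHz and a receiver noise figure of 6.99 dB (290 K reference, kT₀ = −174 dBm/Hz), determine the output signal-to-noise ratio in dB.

Noise floor: N = −174 + 10 log₁₀(B) + NF
10 log₁₀(2.59×10⁸) = 84.13 dB
N = −174 + 84.13 + 6.99 = −82.88 dBm
SNR = P_sig − N = −86.9 − (−82.88) = −4.02 dB → −4.0 dB

−4.0 dB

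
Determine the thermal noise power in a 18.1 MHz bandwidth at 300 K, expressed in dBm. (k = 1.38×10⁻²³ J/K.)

−101.3 dBm

P_n = kTB = 1.38×10⁻²³ × 300 × 1.81×10⁷ = 7.49×10⁻¹⁴ W
In dBm: 10 log₁₀(7.49×10⁻¹⁴ / 10⁻³) = −101.3 dBm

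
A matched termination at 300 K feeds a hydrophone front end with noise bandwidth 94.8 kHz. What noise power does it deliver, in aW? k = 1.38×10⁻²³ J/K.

P_n = kTB = 1.38×10⁻²³ × 300 × 9.48×10⁴ = 3.92×10⁻¹⁶ W = 392 aW

392 aW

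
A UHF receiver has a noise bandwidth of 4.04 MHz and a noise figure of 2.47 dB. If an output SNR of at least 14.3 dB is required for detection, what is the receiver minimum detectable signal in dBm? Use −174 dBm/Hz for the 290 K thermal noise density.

−91.2 dBm

Sensitivity = −174 + 10 log₁₀(B) + NF + SNR_min
= −174 + 66.06 + 2.47 + 14.3
= −91.17 dBm → −91.2 dBm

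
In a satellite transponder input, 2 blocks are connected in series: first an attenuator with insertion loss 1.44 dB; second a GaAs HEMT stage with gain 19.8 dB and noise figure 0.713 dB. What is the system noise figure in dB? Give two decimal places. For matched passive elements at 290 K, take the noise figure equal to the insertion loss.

2.15 dB

Convert to linear (a loss of L dB is a gain of −L dB): F_i = 10^(NF_i/10), G_i = 10^(G_i,dB/10)
  Stage 1: F_1 = 10^(1.44/10) = 1.393, G_1 = 10^(−1.44/10) = 0.7178
  Stage 2: F_2 = 10^(0.713/10) = 1.178, G_2 = 10^(19.8/10) = 95.50
Friis cascade:
  F = 1.393 + (1.178 − 1)/0.7178 = 1.642
NF = 10 log₁₀(1.642) = 2.15 dB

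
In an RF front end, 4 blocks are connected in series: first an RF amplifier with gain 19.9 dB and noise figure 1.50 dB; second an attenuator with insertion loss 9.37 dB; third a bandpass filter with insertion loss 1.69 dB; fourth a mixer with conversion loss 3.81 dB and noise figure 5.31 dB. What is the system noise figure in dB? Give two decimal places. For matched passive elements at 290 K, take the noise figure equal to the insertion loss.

Convert to linear (a loss of L dB is a gain of −L dB): F_i = 10^(NF_i/10), G_i = 10^(G_i,dB/10)
  Stage 1: F_1 = 10^(1.50/10) = 1.413, G_1 = 10^(19.9/10) = 97.72
  Stage 2: F_2 = 10^(9.37/10) = 8.650, G_2 = 10^(−9.37/10) = 0.1156
  Stage 3: F_3 = 10^(1.69/10) = 1.476, G_3 = 10^(−1.69/10) = 0.6776
  Stage 4: F_4 = 10^(5.31/10) = 3.396, G_4 = 10^(−3.81/10) = 0.4159
Friis cascade:
  F = 1.413 + (8.650 − 1)/97.72 + (1.476 − 1)/11.30 + (3.396 − 1)/7.656 = 1.846
NF = 10 log₁₀(1.846) = 2.66 dB

2.66 dB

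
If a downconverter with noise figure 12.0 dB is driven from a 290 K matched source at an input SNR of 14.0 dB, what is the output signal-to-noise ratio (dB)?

By definition F = SNR_in/SNR_out, so in dB: SNR_out = SNR_in − NF
SNR_out = 14.0 − 12.0 = 2.0 dB

2.0 dB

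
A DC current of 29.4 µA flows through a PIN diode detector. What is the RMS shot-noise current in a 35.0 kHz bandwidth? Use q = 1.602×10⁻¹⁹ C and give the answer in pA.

I_n = √(2qI·B)
2qI·B = 2 × 1.602×10⁻¹⁹ × 2.94×10⁻⁵ × 3.50×10⁴ = 3.30×10⁻¹⁹ A²
I_n = √(3.30×10⁻¹⁹) = 5.74×10⁻¹⁰ A = 574 pA

574 pA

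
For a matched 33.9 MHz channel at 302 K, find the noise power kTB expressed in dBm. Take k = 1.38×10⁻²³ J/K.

−98.5 dBm

P_n = kTB = 1.38×10⁻²³ × 302 × 3.39×10⁷ = 1.41×10⁻¹³ W
In dBm: 10 log₁₀(1.41×10⁻¹³ / 10⁻³) = −98.5 dBm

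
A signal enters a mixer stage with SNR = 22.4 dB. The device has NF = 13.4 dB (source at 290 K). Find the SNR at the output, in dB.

9.0 dB

By definition F = SNR_in/SNR_out, so in dB: SNR_out = SNR_in − NF
SNR_out = 22.4 − 13.4 = 9.0 dB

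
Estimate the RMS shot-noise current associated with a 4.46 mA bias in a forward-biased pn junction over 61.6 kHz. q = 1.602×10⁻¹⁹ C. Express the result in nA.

9.38 nA

I_n = √(2qI·B)
2qI·B = 2 × 1.602×10⁻¹⁹ × 4.46×10⁻³ × 6.16×10⁴ = 8.80×10⁻¹⁷ A²
I_n = √(8.80×10⁻¹⁷) = 9.38×10⁻⁹ A = 9.38 nA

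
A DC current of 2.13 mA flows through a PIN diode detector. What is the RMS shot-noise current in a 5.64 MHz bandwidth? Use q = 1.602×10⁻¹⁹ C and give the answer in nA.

62.0 nA

I_n = √(2qI·B)
2qI·B = 2 × 1.602×10⁻¹⁹ × 2.13×10⁻³ × 5.64×10⁶ = 3.85×10⁻¹⁵ A²
I_n = √(3.85×10⁻¹⁵) = 6.20×10⁻⁸ A = 62.0 nA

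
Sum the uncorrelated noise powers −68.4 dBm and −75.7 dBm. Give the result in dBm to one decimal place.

−67.7 dBm

Convert to linear, add, convert back:
P₁ = 1.45×10⁻¹⁰ W, P₂ = 2.69×10⁻¹¹ W
P_tot = 1.71×10⁻¹⁰ W → 10 log₁₀(P_tot / 10⁻³) = −67.7 dBm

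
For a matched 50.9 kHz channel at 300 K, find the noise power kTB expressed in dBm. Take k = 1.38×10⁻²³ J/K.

−126.8 dBm

P_n = kTB = 1.38×10⁻²³ × 300 × 5.09×10⁴ = 2.11×10⁻¹⁶ W
In dBm: 10 log₁₀(2.11×10⁻¹⁶ / 10⁻³) = −126.8 dBm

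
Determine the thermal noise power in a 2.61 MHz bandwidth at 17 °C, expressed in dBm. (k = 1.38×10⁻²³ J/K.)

−109.8 dBm

T = 17 °C + 273.15 = 290.15 K
P_n = kTB = 1.38×10⁻²³ × 290.15 × 2.61×10⁶ = 1.05×10⁻¹⁴ W
In dBm: 10 log₁₀(1.05×10⁻¹⁴ / 10⁻³) = −109.8 dBm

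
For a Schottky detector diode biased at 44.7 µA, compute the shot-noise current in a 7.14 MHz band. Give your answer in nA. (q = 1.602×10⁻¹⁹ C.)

I_n = √(2qI·B)
2qI·B = 2 × 1.602×10⁻¹⁹ × 4.47×10⁻⁵ × 7.14×10⁶ = 1.02×10⁻¹⁶ A²
I_n = √(1.02×10⁻¹⁶) = 1.01×10⁻⁸ A = 10.1 nA

10.1 nA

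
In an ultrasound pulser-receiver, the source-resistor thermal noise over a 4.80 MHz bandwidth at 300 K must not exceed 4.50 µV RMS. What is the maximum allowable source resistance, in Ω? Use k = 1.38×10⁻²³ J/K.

255 Ω

Johnson–Nyquist: V_n = √(4kTRB) ⇒ R = V_n² / (4kTB)
4kTB = 4 × 1.38×10⁻²³ × 300 × 4.80×10⁶ = 7.95×10⁻¹⁴
R = (4.50×10⁻⁶)² / 7.95×10⁻¹⁴ = 2.55×10² Ω = 255 Ω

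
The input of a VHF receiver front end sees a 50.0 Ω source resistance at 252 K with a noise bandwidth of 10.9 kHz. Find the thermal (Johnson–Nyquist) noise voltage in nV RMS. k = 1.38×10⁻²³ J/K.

V_n = √(4kTRB)
4kTRB = 4 × 1.38×10⁻²³ × 252 × 5.00×10¹ × 1.09×10⁴ = 7.58×10⁻¹⁵ V²
V_n = √(7.58×10⁻¹⁵) = 8.71×10⁻⁸ V = 87.1 nV

87.1 nV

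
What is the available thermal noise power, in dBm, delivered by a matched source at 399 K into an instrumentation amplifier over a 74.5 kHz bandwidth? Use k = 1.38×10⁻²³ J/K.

−123.9 dBm

P_n = kTB = 1.38×10⁻²³ × 399 × 7.45×10⁴ = 4.10×10⁻¹⁶ W
In dBm: 10 log₁₀(4.10×10⁻¹⁶ / 10⁻³) = −123.9 dBm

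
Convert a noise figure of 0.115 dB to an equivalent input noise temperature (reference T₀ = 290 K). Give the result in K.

F = 10^(0.115/10) = 1.02683
T_e = (F − 1)·T₀ = (1.02683 − 1) × 290 = 7.78 K

7.78 K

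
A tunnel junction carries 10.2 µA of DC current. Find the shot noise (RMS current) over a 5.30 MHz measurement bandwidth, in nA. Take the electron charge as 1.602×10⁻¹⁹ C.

I_n = √(2qI·B)
2qI·B = 2 × 1.602×10⁻¹⁹ × 1.02×10⁻⁵ × 5.30×10⁶ = 1.73×10⁻¹⁷ A²
I_n = √(1.73×10⁻¹⁷) = 4.16×10⁻⁹ A = 4.16 nA

4.16 nA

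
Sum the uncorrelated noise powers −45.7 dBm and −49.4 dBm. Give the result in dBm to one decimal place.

−44.2 dBm

Convert to linear, add, convert back:
P₁ = 2.69×10⁻⁸ W, P₂ = 1.15×10⁻⁸ W
P_tot = 3.84×10⁻⁸ W → 10 log₁₀(P_tot / 10⁻³) = −44.2 dBm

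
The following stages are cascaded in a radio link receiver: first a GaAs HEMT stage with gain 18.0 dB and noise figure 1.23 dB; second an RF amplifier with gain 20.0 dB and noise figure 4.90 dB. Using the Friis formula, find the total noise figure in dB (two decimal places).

Convert to linear (a loss of L dB is a gain of −L dB): F_i = 10^(NF_i/10), G_i = 10^(G_i,dB/10)
  Stage 1: F_1 = 10^(1.23/10) = 1.327, G_1 = 10^(18.0/10) = 63.10
  Stage 2: F_2 = 10^(4.90/10) = 3.090, G_2 = 10^(20.0/10) = 100.0
Friis cascade:
  F = 1.327 + (3.090 − 1)/63.10 = 1.361
NF = 10 log₁₀(1.361) = 1.34 dB

1.34 dB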